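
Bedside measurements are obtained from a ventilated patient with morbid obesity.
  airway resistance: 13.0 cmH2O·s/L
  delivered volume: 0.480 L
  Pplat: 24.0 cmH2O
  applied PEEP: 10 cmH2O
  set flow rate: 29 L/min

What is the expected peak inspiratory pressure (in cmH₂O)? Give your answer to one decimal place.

Flow: 29 L/min ÷ 60 = 0.4833 L/s.
PIP = Pplat + Raw × flow = 24.0 + 13.0 × 0.4833 = 24.0 + 6.283 = 30.283 cmH2O.

30.3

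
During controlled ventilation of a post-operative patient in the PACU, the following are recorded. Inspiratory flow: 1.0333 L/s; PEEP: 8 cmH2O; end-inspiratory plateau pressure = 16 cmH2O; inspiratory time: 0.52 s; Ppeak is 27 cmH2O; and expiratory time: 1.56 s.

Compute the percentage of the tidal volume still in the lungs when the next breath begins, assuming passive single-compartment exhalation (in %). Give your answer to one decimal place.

11.3

Vt = flow × Ti = 1.0333 L/s × 0.52 s × 1000 mL/L = 537.32 mL.
R = (PIP − Pplat)/V̇ = (27 − 16) / 1.0333 = 11.0/1.0333 = 10.646 cmH2O·s/L.
C = Vt/(Pplat − PEEP) = 537.32 / (16 − 8) = 537.32/8.0 = 67.165 mL/cmH2O.
τ = R × C = 10.646 × 0.06717 L/cmH2O = 0.7151 s.
Fraction remaining at end-expiration = e^(−Te/τ) = e^(−1.56/0.7151) = 0.1129 → 11.29%.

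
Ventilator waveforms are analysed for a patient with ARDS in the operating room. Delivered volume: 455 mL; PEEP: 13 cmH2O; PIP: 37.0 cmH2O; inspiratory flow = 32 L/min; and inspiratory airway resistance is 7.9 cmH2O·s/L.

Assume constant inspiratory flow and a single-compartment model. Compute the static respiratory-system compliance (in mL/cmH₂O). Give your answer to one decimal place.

Flow: 32 L/min ÷ 60 = 0.5333 L/s.
Equation of motion (constant flow): PIP = Vt/C + R·V̇ + PEEP.
Vt/C = PIP − R·V̇ − PEEP = 37.0 − 7.9×0.5333 − 13 = 37.0 − 4.213 − 13 = 19.787 cmH2O.
C = Vt / 19.787 = 455 / 19.787 = 22.995 mL/cmH2O.

23.0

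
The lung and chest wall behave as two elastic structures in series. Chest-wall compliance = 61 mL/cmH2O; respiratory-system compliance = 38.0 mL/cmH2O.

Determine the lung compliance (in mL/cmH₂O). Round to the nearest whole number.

1/CL = 1/Crs − 1/Ccw.
1/CL = 1/38.0 − 1/61 = 0.009922.
CL = 100.79 mL/cmH2O.

101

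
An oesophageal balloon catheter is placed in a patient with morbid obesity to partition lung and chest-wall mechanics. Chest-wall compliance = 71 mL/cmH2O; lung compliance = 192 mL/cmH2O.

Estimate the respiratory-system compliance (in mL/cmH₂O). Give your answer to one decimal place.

51.8

Lung and chest wall are elastances in series: 1/Crs = 1/CL + 1/Ccw.
1/Crs = 1/192 + 1/71 = 0.01929.
Crs = 51.84 mL/cmH2O.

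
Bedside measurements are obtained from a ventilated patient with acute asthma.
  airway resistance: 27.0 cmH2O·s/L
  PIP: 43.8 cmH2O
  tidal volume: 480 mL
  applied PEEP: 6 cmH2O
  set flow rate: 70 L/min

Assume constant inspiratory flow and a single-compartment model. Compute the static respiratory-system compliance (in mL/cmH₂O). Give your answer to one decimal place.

Flow: 70 L/min ÷ 60 = 1.1667 L/s.
Equation of motion (constant flow): PIP = Vt/C + R·V̇ + PEEP.
Vt/C = PIP − R·V̇ − PEEP = 43.8 − 27.0×1.1667 − 6 = 43.8 − 31.501 − 6 = 6.299 cmH2O.
C = Vt / 6.299 = 480 / 6.299 = 76.203 mL/cmH2O.

76.2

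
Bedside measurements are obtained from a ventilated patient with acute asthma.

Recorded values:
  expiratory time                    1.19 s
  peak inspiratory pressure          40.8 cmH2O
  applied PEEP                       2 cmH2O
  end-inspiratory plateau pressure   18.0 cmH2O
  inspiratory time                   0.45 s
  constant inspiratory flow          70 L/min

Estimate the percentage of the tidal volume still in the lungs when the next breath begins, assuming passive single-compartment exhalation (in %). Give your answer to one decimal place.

Flow: 70 L/min ÷ 60 = 1.1667 L/s.
Vt = flow × Ti = 1.1667 L/s × 0.45 s × 1000 mL/L = 525.02 mL.
R = (PIP − Pplat)/V̇ = (40.8 − 18.0) / 1.1667 = 22.8/1.1667 = 19.542 cmH2O·s/L.
C = Vt/(Pplat − PEEP) = 525.02 / (18.0 − 2) = 525.02/16.0 = 32.814 mL/cmH2O.
τ = R × C = 19.542 × 0.03281 L/cmH2O = 0.6412 s.
Fraction remaining at end-expiration = e^(−Te/τ) = e^(−1.19/0.6412) = 0.1563 → 15.63%.

15.6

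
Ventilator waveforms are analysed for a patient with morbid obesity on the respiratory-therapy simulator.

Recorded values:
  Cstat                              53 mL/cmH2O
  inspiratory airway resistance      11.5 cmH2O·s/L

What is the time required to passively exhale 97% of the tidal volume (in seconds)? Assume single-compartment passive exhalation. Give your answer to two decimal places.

τ = R × C = 11.5 × 53 mL/cmH2O = 11.5 × 0.053 L/cmH2O = 0.6095 s.
Exhaled fraction f = 1 − e^(−t/τ) → t = −τ·ln(1 − f) = −0.6095·ln(0.03) = 2.137 s.

2.14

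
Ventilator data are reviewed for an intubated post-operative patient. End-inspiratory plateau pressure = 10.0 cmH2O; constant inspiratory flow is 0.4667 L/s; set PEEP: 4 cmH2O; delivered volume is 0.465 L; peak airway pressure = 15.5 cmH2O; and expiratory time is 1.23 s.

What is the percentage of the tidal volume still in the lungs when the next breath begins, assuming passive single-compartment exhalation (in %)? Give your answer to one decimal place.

R = (PIP − Pplat)/V̇ = (15.5 − 10.0) / 0.4667 = 5.5/0.4667 = 11.785 cmH2O·s/L.
C = Vt/(Pplat − PEEP) = 465.0 / (10.0 − 4) = 465.0/6.0 = 77.5 mL/cmH2O.
τ = R × C = 11.785 × 0.0775 L/cmH2O = 0.9133 s.
Fraction remaining at end-expiration = e^(−Te/τ) = e^(−1.23/0.9133) = 0.2601 → 26.01%.

26.0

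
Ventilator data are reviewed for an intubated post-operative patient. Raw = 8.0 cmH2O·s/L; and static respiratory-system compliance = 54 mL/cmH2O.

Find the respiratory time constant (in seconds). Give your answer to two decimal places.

τ = R × C = 8.0 × 54 mL/cmH2O = 8.0 × 0.054 L/cmH2O = 0.432 s.

0.43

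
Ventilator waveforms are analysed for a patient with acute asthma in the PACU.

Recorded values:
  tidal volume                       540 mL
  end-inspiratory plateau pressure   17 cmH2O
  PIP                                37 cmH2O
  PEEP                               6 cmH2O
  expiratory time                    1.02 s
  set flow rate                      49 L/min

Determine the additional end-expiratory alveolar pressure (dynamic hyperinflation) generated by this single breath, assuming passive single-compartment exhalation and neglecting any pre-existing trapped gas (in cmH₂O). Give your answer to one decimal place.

4.7

Flow: 49 L/min ÷ 60 = 0.8167 L/s.
R = (PIP − Pplat)/V̇ = (37 − 17) / 0.8167 = 20.0/0.8167 = 24.489 cmH2O·s/L.
C = Vt/(Pplat − PEEP) = 540.0 / (17 − 6) = 540.0/11.0 = 49.091 mL/cmH2O.
τ = R × C = 24.489 × 0.04909 L/cmH2O = 1.202 s.
Fraction remaining = e^(−Te/τ) = e^(−1.02/1.202) = 0.428; trapped volume = 540.0 × 0.428 = 231.12 mL.
Additional alveolar pressure from trapping ≈ V_trapped / C = 231.12 / 49.091 = 4.708 cmH2O.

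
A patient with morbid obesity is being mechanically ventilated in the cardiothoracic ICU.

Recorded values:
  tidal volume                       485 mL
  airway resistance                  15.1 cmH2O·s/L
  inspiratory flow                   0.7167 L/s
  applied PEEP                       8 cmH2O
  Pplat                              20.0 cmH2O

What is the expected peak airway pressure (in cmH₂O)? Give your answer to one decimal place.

30.8

PIP = Pplat + Raw × flow = 20.0 + 15.1 × 0.7167 = 20.0 + 10.822 = 30.822 cmH2O.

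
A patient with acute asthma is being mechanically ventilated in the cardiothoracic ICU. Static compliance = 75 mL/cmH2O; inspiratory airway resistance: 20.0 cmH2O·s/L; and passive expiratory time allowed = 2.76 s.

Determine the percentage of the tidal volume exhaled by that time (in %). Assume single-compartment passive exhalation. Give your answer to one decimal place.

τ = R × C = 20.0 × 75 mL/cmH2O = 20.0 × 0.075 L/cmH2O = 1.5 s.
Passive exhalation: V(t)/V₀ = e^(−t/τ) = e^(−2.76/1.5) = 0.1588.
Fraction exhaled = 1 − 0.1588 = 0.8412 → 84.12%.

84.1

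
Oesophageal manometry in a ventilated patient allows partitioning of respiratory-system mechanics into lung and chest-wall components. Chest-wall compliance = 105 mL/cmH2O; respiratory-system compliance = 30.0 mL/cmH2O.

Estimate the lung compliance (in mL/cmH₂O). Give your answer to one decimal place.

1/CL = 1/Crs − 1/Ccw.
1/CL = 1/30.0 − 1/105 = 0.02381.
CL = 41.999 mL/cmH2O.

42.0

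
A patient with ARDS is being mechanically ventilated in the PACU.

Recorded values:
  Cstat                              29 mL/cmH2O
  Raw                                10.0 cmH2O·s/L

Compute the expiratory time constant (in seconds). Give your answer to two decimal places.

τ = R × C = 10.0 × 29 mL/cmH2O = 10.0 × 0.029 L/cmH2O = 0.29 s.

0.29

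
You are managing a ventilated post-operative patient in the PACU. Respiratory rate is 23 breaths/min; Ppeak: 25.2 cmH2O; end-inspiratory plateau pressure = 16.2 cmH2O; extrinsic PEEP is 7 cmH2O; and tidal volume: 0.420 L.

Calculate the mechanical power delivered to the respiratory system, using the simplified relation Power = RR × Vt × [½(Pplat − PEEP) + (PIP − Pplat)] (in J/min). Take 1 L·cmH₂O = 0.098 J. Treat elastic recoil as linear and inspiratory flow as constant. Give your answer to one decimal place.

Per-breath work = Vt × [½(Pplat−PEEP) + (PIP−Pplat)] = 0.420 × [0.5×9.2 + 9.0] = 0.420 × 13.6 = 5.712 L·cmH2O.
Power = 23 × 5.712 = 131.38 L·cmH2O/min.
× 0.098 J/(L·cmH2O) → 12.875 J/min.

12.9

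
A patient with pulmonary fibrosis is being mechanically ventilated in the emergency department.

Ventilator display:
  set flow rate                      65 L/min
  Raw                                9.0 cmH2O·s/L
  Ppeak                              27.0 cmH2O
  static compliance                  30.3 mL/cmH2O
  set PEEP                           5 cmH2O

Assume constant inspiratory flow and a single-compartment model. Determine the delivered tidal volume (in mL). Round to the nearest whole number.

Flow: 65 L/min ÷ 60 = 1.0833 L/s.
Equation of motion (constant flow): PIP = Vt/C + R·V̇ + PEEP.
Vt/C = PIP − R·V̇ − PEEP = 27.0 − 9.75 − 5 = 12.25 cmH2O.
Vt = C × 12.25 = 30.3 × 12.25 = 371.18 mL.

371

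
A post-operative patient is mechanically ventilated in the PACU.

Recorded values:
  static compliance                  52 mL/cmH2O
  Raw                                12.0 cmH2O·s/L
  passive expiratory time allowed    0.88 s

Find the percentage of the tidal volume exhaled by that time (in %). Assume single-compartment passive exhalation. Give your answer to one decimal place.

75.6

τ = R × C = 12.0 × 52 mL/cmH2O = 12.0 × 0.052 L/cmH2O = 0.624 s.
Passive exhalation: V(t)/V₀ = e^(−t/τ) = e^(−0.88/0.624) = 0.2441.
Fraction exhaled = 1 − 0.2441 = 0.7559 → 75.59%.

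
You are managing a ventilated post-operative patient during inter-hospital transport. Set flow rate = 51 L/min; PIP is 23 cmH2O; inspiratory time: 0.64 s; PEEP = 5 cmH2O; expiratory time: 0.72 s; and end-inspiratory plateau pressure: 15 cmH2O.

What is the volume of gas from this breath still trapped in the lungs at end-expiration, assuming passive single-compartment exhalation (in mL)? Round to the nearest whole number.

Flow: 51 L/min ÷ 60 = 0.85 L/s.
Vt = flow × Ti = 0.85 L/s × 0.64 s × 1000 mL/L = 544.0 mL.
R = (PIP − Pplat)/V̇ = (23 − 15) / 0.85 = 8.0/0.85 = 9.412 cmH2O·s/L.
C = Vt/(Pplat − PEEP) = 544.0 / (15 − 5) = 544.0/10.0 = 54.4 mL/cmH2O.
τ = R × C = 9.412 × 0.0544 L/cmH2O = 0.512 s.
Fraction remaining = e^(−Te/τ) = e^(−0.72/0.512) = 0.2451.
Trapped volume = 544.0 × 0.2451 = 133.33 mL.

133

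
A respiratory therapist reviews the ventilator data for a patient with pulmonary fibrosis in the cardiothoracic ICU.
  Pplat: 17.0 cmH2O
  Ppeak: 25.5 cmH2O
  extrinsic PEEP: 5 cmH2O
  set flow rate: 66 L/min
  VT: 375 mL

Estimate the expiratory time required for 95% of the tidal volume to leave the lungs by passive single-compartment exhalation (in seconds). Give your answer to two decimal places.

Flow: 66 L/min ÷ 60 = 1.1 L/s.
R = (PIP − Pplat)/V̇ = (25.5 − 17.0) / 1.1 = 8.5/1.1 = 7.727 cmH2O·s/L.
C = Vt/(Pplat − PEEP) = 375.0 / (17.0 − 5) = 375.0/12.0 = 31.25 mL/cmH2O.
τ = R × C = 7.727 × 0.03125 L/cmH2O = 0.2415 s.
t = −τ·ln(1 − 0.95) = −0.2415·ln(0.05) = 0.7235 s.

0.72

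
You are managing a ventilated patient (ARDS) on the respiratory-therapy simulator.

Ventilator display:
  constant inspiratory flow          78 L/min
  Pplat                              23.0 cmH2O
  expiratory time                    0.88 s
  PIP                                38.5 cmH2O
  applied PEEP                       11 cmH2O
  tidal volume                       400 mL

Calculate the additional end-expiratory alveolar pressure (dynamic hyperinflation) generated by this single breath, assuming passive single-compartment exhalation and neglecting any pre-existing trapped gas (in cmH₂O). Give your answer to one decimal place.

Flow: 78 L/min ÷ 60 = 1.3 L/s.
R = (PIP − Pplat)/V̇ = (38.5 − 23.0) / 1.3 = 15.5/1.3 = 11.923 cmH2O·s/L.
C = Vt/(Pplat − PEEP) = 400.0 / (23.0 − 11) = 400.0/12.0 = 33.333 mL/cmH2O.
τ = R × C = 11.923 × 0.03333 L/cmH2O = 0.3974 s.
Fraction remaining = e^(−Te/τ) = e^(−0.88/0.3974) = 0.1092; trapped volume = 400.0 × 0.1092 = 43.68 mL.
Additional alveolar pressure from trapping ≈ V_trapped / C = 43.68 / 33.333 = 1.31 cmH2O.

1.3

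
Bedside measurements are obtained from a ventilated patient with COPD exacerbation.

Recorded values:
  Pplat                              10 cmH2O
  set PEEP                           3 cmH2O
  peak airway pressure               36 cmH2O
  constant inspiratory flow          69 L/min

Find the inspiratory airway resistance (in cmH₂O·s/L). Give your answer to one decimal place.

22.6

Flow: 69 L/min ÷ 60 = 1.15 L/s.
Raw = (PIP − Pplat) / flow = (36 − 10) / 1.15 = 26.0 / 1.15 = 22.609 cmH2O·s/L.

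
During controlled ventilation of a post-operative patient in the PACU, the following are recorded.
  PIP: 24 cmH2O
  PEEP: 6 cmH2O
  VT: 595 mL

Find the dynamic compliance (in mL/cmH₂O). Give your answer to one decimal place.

Dynamic compliance = Vt / (PIP − PEEP) = 595 / (24 − 6) = 595 / 18.0 = 33.056 mL/cmH2O.

33.1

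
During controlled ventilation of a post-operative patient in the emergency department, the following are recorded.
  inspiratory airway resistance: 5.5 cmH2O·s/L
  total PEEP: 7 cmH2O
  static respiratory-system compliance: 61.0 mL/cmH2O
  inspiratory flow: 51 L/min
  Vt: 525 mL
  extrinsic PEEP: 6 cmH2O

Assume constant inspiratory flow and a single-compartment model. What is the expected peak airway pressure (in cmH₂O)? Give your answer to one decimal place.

Flow: 51 L/min ÷ 60 = 0.85 L/s.
Total PEEP = 7 cmH2O (set 6 + intrinsic 1); this is the baseline alveolar pressure.
Equation of motion (constant flow): PIP = Vt/C + R·V̇ + PEEP.
PIP = 525/61.0 + 5.5×0.85 + 7 = 8.607 + 4.675 + 7 = 20.282 cmH2O.

20.3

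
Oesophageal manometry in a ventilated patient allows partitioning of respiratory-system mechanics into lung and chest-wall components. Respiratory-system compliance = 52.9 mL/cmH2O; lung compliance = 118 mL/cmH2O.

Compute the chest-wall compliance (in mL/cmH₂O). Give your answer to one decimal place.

1/Ccw = 1/Crs − 1/CL.
1/Ccw = 1/52.9 − 1/118 = 0.01043.
Ccw = 95.877 mL/cmH2O.

95.9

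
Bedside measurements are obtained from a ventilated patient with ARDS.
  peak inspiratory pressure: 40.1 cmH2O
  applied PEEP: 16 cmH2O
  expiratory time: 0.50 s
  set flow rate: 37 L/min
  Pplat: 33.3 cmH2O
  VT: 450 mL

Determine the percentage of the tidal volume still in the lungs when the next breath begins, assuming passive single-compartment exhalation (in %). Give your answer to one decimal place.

17.5

Flow: 37 L/min ÷ 60 = 0.6167 L/s.
R = (PIP − Pplat)/V̇ = (40.1 − 33.3) / 0.6167 = 6.8/0.6167 = 11.026 cmH2O·s/L.
C = Vt/(Pplat − PEEP) = 450.0 / (33.3 − 16) = 450.0/17.3 = 26.012 mL/cmH2O.
τ = R × C = 11.026 × 0.02601 L/cmH2O = 0.2868 s.
Fraction remaining at end-expiration = e^(−Te/τ) = e^(−0.50/0.2868) = 0.1749 → 17.49%.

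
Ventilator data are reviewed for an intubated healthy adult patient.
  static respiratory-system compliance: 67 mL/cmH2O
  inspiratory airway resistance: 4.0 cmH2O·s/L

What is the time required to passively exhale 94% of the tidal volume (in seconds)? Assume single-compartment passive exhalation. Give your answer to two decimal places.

0.75

τ = R × C = 4.0 × 67 mL/cmH2O = 4.0 × 0.067 L/cmH2O = 0.268 s.
Exhaled fraction f = 1 − e^(−t/τ) → t = −τ·ln(1 − f) = −0.268·ln(0.06) = 0.754 s.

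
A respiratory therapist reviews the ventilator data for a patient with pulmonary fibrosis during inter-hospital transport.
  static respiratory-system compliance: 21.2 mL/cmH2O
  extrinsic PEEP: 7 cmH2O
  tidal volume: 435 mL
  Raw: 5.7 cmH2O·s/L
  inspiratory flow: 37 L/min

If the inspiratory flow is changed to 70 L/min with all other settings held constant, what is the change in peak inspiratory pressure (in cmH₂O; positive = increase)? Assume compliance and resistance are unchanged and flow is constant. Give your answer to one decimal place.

Flow: 37 L/min ÷ 60 = 0.6167 L/s.
New flow: 70 L/min ÷ 60 = 1.1667 L/s.
PIP = Vt/C + R·V̇ + PEEP (constant-flow equation of motion).
Only the resistive term changes: ΔPIP = R × ΔV̇ = 5.7 × (1.1667 − 0.6167) = 5.7 × 0.55 = 3.135 cmH2O.

3.1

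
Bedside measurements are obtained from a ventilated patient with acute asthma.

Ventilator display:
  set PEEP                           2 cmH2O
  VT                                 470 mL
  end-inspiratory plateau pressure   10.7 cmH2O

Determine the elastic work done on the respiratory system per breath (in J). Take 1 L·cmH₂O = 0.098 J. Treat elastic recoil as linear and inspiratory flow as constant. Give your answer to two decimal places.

0.20

Elastic work ≈ ½ × (Pplat − PEEP) × Vt = 0.5 × (10.7 − 2) × 0.470 L = 0.5 × 8.7 × 0.470 = 2.045 L·cmH2O.
× 0.098 J/(L·cmH2O) → 0.2004 J.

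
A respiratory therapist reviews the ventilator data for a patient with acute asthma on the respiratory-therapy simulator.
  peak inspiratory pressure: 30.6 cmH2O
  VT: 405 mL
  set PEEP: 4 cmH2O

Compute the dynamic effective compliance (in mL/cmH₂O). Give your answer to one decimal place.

Dynamic compliance = Vt / (PIP − PEEP) = 405 / (30.6 − 4) = 405 / 26.6 = 15.226 mL/cmH2O.

15.2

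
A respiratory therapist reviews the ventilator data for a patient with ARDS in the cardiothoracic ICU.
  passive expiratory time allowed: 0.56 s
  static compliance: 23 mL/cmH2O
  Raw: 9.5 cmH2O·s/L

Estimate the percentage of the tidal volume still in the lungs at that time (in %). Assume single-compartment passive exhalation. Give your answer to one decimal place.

τ = R × C = 9.5 × 23 mL/cmH2O = 9.5 × 0.023 L/cmH2O = 0.2185 s.
Passive exhalation: V(t)/V₀ = e^(−t/τ) = e^(−0.56/0.2185) = 0.07708.
Fraction remaining = 0.07708 → 7.708%.

7.7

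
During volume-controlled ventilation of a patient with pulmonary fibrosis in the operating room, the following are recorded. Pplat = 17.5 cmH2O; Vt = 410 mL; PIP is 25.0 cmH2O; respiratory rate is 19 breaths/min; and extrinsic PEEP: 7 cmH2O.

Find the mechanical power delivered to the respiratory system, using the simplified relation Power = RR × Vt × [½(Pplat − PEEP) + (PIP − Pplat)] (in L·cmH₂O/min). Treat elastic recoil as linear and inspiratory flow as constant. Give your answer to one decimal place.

99.3

Per-breath work = Vt × [½(Pplat−PEEP) + (PIP−Pplat)] = 0.410 × [0.5×10.5 + 7.5] = 0.410 × 12.75 = 5.228 L·cmH2O.
Power = 19 × 5.228 = 99.332 L·cmH2O/min.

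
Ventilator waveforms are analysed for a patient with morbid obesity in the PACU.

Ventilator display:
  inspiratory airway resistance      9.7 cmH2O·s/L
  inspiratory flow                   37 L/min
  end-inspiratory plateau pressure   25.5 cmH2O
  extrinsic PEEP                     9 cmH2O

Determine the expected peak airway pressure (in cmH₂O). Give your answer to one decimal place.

Flow: 37 L/min ÷ 60 = 0.6167 L/s.
PIP = Pplat + Raw × flow = 25.5 + 9.7 × 0.6167 = 25.5 + 5.982 = 31.482 cmH2O.

31.5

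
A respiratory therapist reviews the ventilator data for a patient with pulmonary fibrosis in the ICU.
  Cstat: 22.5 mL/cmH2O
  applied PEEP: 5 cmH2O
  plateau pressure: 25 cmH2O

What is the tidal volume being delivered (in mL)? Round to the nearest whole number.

Vt = Cstat × (Pplat − PEEP) = 22.5 × (25 − 5) = 22.5 × 20.0 = 450.0 mL.

450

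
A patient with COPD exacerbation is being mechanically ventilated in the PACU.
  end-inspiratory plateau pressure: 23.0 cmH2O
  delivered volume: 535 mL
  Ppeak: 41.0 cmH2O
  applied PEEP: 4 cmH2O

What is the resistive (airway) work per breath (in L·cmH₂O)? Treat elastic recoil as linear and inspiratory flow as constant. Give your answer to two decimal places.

9.63

With constant inspiratory flow the resistive pressure is constant at PIP − Pplat = 41.0 − 23.0 = 18.0 cmH2O, so resistive work = 18.0 × 0.535 = 9.63 L·cmH2O.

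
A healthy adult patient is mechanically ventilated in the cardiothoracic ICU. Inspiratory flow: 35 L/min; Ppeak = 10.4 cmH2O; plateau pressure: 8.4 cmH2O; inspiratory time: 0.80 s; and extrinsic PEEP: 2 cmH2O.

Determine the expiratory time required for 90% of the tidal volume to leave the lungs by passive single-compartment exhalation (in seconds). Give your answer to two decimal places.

Flow: 35 L/min ÷ 60 = 0.5833 L/s.
Vt = flow × Ti = 0.5833 L/s × 0.80 s × 1000 mL/L = 466.64 mL.
R = (PIP − Pplat)/V̇ = (10.4 − 8.4) / 0.5833 = 2.0/0.5833 = 3.429 cmH2O·s/L.
C = Vt/(Pplat − PEEP) = 466.64 / (8.4 − 2) = 466.64/6.4 = 72.913 mL/cmH2O.
τ = R × C = 3.429 × 0.07291 L/cmH2O = 0.25 s.
t = −τ·ln(1 − 0.90) = −0.25·ln(0.1) = 0.5756 s.

0.58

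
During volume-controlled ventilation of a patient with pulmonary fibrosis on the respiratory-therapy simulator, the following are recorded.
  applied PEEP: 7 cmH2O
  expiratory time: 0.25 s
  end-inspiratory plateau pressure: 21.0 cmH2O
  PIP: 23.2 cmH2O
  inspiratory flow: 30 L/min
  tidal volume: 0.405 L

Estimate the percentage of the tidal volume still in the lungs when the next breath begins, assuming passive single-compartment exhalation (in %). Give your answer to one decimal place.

14.0

Flow: 30 L/min ÷ 60 = 0.5 L/s.
R = (PIP − Pplat)/V̇ = (23.2 − 21.0) / 0.5 = 2.2/0.5 = 4.4 cmH2O·s/L.
C = Vt/(Pplat − PEEP) = 405.0 / (21.0 − 7) = 405.0/14.0 = 28.929 mL/cmH2O.
τ = R × C = 4.4 × 0.02893 L/cmH2O = 0.1273 s.
Fraction remaining at end-expiration = e^(−Te/τ) = e^(−0.25/0.1273) = 0.1403 → 14.03%.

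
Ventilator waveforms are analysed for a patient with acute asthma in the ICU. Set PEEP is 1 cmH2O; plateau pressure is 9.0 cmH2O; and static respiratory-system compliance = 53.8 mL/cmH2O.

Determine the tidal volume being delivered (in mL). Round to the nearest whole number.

430

Vt = Cstat × (Pplat − PEEP) = 53.8 × (9.0 − 1) = 53.8 × 8.0 = 430.4 mL.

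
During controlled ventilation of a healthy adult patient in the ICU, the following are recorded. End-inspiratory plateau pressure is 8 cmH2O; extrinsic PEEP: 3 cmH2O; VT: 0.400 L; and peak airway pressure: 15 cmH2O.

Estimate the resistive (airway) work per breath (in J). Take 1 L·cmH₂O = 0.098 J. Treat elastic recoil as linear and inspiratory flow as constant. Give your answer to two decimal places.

0.27

With constant inspiratory flow the resistive pressure is constant at PIP − Pplat = 15 − 8 = 7.0 cmH2O, so resistive work = 7.0 × 0.400 = 2.8 L·cmH2O.
× 0.098 J/(L·cmH2O) → 0.2744 J.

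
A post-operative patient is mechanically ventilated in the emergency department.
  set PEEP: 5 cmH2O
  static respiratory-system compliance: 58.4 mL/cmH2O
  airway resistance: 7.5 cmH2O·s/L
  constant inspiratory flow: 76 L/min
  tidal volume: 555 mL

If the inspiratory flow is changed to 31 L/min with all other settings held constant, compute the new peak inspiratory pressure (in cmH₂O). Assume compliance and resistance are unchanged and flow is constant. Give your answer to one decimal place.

18.4

Flow: 76 L/min ÷ 60 = 1.2667 L/s.
New flow: 31 L/min ÷ 60 = 0.5167 L/s.
PIP = Vt/C + R·V̇ + PEEP (constant-flow equation of motion).
Only the resistive term changes: ΔPIP = R × ΔV̇ = 7.5 × (0.5167 − 1.2667) = 7.5 × -0.75 = -5.625 cmH2O.
Original PIP = 555/58.4 + 7.5×1.2667 + 5 = 24.004 cmH2O; new PIP = 24.004 + (-5.625) = 18.379 cmH2O.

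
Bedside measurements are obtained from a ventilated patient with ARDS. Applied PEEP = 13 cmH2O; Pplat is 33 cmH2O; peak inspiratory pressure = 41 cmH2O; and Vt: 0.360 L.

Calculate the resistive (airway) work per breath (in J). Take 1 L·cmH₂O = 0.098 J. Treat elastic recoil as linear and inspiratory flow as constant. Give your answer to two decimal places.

With constant inspiratory flow the resistive pressure is constant at PIP − Pplat = 41 − 33 = 8.0 cmH2O, so resistive work = 8.0 × 0.360 = 2.88 L·cmH2O.
× 0.098 J/(L·cmH2O) → 0.2822 J.

0.28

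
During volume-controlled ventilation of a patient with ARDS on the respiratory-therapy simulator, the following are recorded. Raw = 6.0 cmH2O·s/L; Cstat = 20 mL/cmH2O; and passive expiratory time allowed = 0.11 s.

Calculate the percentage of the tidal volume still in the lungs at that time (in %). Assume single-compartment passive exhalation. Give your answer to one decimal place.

τ = R × C = 6.0 × 20 mL/cmH2O = 6.0 × 0.020 L/cmH2O = 0.12 s.
Passive exhalation: V(t)/V₀ = e^(−t/τ) = e^(−0.11/0.12) = 0.3998.
Fraction remaining = 0.3998 → 39.98%.

40.0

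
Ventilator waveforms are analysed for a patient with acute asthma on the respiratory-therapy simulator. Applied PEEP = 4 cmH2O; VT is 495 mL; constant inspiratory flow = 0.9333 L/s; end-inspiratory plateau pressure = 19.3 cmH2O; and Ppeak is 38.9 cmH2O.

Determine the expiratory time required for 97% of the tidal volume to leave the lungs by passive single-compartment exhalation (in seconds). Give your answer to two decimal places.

R = (PIP − Pplat)/V̇ = (38.9 − 19.3) / 0.9333 = 19.6/0.9333 = 21.001 cmH2O·s/L.
C = Vt/(Pplat − PEEP) = 495.0 / (19.3 − 4) = 495.0/15.3 = 32.353 mL/cmH2O.
τ = R × C = 21.001 × 0.03235 L/cmH2O = 0.6794 s.
t = −τ·ln(1 − 0.97) = −0.6794·ln(0.03) = 2.382 s.

2.38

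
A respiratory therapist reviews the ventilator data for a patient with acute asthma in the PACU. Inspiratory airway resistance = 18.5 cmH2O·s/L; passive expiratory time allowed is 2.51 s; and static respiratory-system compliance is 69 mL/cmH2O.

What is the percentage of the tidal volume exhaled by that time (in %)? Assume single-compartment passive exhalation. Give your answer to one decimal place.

86.0

τ = R × C = 18.5 × 69 mL/cmH2O = 18.5 × 0.069 L/cmH2O = 1.277 s.
Passive exhalation: V(t)/V₀ = e^(−t/τ) = e^(−2.51/1.277) = 0.1401.
Fraction exhaled = 1 − 0.1401 = 0.8599 → 85.99%.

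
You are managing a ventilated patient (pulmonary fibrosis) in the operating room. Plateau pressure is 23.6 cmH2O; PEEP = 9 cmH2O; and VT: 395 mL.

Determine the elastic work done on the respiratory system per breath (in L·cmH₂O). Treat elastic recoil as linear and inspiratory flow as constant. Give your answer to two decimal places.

Elastic work ≈ ½ × (Pplat − PEEP) × Vt = 0.5 × (23.6 − 9) × 0.395 L = 0.5 × 14.6 × 0.395 = 2.884 L·cmH2O.

2.88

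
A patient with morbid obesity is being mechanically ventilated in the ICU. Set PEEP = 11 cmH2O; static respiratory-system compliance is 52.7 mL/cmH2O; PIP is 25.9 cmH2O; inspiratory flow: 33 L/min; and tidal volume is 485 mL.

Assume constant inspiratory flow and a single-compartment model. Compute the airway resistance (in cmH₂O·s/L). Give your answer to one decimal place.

Flow: 33 L/min ÷ 60 = 0.55 L/s.
Equation of motion (constant flow): PIP = Vt/C + R·V̇ + PEEP.
R·V̇ = PIP − Vt/C − PEEP = 25.9 − 485/52.7 − 11 = 25.9 − 9.203 − 11 = 5.697 cmH2O.
R = 5.697 / 0.55 = 10.358 cmH2O·s/L.

10.4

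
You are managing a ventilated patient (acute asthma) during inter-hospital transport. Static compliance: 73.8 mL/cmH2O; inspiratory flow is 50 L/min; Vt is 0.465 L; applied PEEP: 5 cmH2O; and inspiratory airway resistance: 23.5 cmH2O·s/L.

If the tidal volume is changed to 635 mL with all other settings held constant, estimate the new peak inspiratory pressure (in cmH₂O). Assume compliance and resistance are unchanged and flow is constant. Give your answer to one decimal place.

Flow: 50 L/min ÷ 60 = 0.8333 L/s.
PIP = Vt/C + R·V̇ + PEEP (constant-flow equation of motion).
Only the elastic term changes: ΔPIP = ΔVt / C = (635 − 465) / 73.8 = 2.304 cmH2O.
Original PIP = 465/73.8 + 23.5×0.8333 + 5 = 30.883 cmH2O; new PIP = 30.883 + (2.304) = 33.187 cmH2O.

33.2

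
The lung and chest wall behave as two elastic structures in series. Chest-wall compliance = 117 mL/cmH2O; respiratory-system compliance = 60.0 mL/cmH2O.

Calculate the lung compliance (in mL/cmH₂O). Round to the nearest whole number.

1/CL = 1/Crs − 1/Ccw.
1/CL = 1/60.0 − 1/117 = 0.00812.
CL = 123.15 mL/cmH2O.

123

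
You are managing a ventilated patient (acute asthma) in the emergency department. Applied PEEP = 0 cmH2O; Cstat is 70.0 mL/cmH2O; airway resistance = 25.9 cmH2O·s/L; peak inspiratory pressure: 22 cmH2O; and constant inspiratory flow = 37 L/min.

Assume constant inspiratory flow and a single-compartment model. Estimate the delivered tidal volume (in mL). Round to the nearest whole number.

Flow: 37 L/min ÷ 60 = 0.6167 L/s.
Equation of motion (constant flow): PIP = Vt/C + R·V̇ + PEEP.
Vt/C = PIP − R·V̇ − PEEP = 22 − 15.973 − 0 = 6.027 cmH2O.
Vt = C × 6.027 = 70.0 × 6.027 = 421.89 mL.

422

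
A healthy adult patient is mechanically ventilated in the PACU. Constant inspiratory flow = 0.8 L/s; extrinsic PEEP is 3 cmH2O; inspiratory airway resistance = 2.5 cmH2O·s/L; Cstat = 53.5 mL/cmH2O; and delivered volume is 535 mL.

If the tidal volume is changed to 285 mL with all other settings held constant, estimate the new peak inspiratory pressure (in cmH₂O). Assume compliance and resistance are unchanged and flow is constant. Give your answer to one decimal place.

PIP = Vt/C + R·V̇ + PEEP (constant-flow equation of motion).
Only the elastic term changes: ΔPIP = ΔVt / C = (285 − 535) / 53.5 = -4.673 cmH2O.
Original PIP = 535/53.5 + 2.5×0.8 + 3 = 15.0 cmH2O; new PIP = 15.0 + (-4.673) = 10.327 cmH2O.

10.3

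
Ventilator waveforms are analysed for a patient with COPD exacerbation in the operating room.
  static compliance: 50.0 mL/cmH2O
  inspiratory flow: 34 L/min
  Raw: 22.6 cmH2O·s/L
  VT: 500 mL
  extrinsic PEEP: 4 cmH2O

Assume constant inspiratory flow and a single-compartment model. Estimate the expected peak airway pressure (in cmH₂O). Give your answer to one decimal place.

Flow: 34 L/min ÷ 60 = 0.5667 L/s.
Equation of motion (constant flow): PIP = Vt/C + R·V̇ + PEEP.
PIP = 500/50.0 + 22.6×0.5667 + 4 = 10.0 + 12.807 + 4 = 26.807 cmH2O.

26.8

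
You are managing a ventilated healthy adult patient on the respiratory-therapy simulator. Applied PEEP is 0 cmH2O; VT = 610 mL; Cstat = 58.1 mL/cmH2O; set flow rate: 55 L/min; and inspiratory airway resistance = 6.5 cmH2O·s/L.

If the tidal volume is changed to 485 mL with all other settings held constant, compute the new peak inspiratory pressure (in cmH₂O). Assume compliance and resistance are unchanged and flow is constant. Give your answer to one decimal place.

14.3

Flow: 55 L/min ÷ 60 = 0.9167 L/s.
PIP = Vt/C + R·V̇ + PEEP (constant-flow equation of motion).
Only the elastic term changes: ΔPIP = ΔVt / C = (485 − 610) / 58.1 = -2.151 cmH2O.
Original PIP = 610/58.1 + 6.5×0.9167 + 0 = 16.458 cmH2O; new PIP = 16.458 + (-2.151) = 14.307 cmH2O.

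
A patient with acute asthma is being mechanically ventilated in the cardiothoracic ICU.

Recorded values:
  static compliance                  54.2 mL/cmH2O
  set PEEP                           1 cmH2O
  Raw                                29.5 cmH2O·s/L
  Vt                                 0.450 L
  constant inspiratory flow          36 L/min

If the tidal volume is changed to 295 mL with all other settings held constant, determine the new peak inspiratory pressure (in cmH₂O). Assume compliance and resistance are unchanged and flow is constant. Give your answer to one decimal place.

Flow: 36 L/min ÷ 60 = 0.6 L/s.
PIP = Vt/C + R·V̇ + PEEP (constant-flow equation of motion).
Only the elastic term changes: ΔPIP = ΔVt / C = (295 − 450) / 54.2 = -2.86 cmH2O.
Original PIP = 450/54.2 + 29.5×0.6 + 1 = 27.003 cmH2O; new PIP = 27.003 + (-2.86) = 24.143 cmH2O.

24.1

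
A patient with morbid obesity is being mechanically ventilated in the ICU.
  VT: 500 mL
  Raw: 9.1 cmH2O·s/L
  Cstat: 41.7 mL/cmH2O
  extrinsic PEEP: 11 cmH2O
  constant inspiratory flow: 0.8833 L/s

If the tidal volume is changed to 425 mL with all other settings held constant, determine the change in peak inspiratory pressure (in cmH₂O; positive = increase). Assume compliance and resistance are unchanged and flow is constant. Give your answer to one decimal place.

PIP = Vt/C + R·V̇ + PEEP (constant-flow equation of motion).
Only the elastic term changes: ΔPIP = ΔVt / C = (425 − 500) / 41.7 = -1.799 cmH2O.

-1.8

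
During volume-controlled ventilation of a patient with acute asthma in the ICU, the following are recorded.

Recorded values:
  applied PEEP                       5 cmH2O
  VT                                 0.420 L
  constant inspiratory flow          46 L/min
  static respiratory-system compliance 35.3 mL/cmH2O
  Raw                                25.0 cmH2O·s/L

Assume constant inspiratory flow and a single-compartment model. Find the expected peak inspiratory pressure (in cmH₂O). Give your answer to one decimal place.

Flow: 46 L/min ÷ 60 = 0.7667 L/s.
Equation of motion (constant flow): PIP = Vt/C + R·V̇ + PEEP.
PIP = 420/35.3 + 25.0×0.7667 + 5 = 11.898 + 19.168 + 5 = 36.066 cmH2O.

36.1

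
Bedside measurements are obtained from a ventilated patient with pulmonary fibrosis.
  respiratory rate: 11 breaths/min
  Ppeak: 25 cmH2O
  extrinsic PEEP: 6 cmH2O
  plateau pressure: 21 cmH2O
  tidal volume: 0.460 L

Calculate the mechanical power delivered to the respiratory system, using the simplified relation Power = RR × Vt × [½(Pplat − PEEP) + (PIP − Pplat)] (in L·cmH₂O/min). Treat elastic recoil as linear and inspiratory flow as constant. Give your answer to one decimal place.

Per-breath work = Vt × [½(Pplat−PEEP) + (PIP−Pplat)] = 0.460 × [0.5×15.0 + 4.0] = 0.460 × 11.5 = 5.29 L·cmH2O.
Power = 11 × 5.29 = 58.19 L·cmH2O/min.

58.2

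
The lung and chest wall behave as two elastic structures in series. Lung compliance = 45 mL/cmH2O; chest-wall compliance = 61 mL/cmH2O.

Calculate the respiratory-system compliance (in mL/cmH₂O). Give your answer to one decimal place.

25.9

Lung and chest wall are elastances in series: 1/Crs = 1/CL + 1/Ccw.
1/Crs = 1/45 + 1/61 = 0.03862.
Crs = 25.893 mL/cmH2O.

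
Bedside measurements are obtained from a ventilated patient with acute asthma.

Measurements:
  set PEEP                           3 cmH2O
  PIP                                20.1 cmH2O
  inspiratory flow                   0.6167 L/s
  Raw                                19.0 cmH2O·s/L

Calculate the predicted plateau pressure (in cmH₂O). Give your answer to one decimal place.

8.4

Pplat = PIP − Raw × flow = 20.1 − 19.0 × 0.6167 = 20.1 − 11.717 = 8.383 cmH2O.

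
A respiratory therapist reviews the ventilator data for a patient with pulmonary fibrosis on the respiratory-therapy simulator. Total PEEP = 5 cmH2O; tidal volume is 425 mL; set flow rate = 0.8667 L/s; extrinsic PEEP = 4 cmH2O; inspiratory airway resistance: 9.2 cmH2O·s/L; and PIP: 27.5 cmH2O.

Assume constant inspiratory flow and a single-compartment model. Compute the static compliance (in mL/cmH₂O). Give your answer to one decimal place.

Total PEEP = 5 cmH2O (set 4 + intrinsic 1); this is the baseline alveolar pressure.
Equation of motion (constant flow): PIP = Vt/C + R·V̇ + PEEP.
Vt/C = PIP − R·V̇ − PEEP = 27.5 − 9.2×0.8667 − 5 = 27.5 − 7.974 − 5 = 14.526 cmH2O.
C = Vt / 14.526 = 425 / 14.526 = 29.258 mL/cmH2O.

29.3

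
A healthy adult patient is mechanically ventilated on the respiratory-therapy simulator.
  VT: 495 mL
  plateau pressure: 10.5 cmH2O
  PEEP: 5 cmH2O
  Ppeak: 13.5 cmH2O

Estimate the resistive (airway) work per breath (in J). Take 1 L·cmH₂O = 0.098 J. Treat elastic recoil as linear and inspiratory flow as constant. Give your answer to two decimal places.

With constant inspiratory flow the resistive pressure is constant at PIP − Pplat = 13.5 − 10.5 = 3.0 cmH2O, so resistive work = 3.0 × 0.495 = 1.485 L·cmH2O.
× 0.098 J/(L·cmH2O) → 0.1455 J.

0.15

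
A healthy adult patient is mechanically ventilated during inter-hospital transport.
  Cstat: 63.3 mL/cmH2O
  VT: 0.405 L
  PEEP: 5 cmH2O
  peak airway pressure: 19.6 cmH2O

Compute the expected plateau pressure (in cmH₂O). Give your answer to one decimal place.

Pplat = PEEP + Vt / Cstat = 5 + 405 / 63.3 = 5 + 6.398 = 11.398 cmH2O.

11.4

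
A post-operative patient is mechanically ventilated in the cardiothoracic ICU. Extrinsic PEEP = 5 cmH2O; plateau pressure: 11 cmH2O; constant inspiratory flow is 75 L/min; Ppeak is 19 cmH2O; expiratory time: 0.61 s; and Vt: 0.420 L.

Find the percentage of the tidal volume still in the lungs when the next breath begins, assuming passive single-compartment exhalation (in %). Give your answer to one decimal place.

Flow: 75 L/min ÷ 60 = 1.25 L/s.
R = (PIP − Pplat)/V̇ = (19 − 11) / 1.25 = 8.0/1.25 = 6.4 cmH2O·s/L.
C = Vt/(Pplat − PEEP) = 420.0 / (11 − 5) = 420.0/6.0 = 70.0 mL/cmH2O.
τ = R × C = 6.4 × 0.07 L/cmH2O = 0.448 s.
Fraction remaining at end-expiration = e^(−Te/τ) = e^(−0.61/0.448) = 0.2562 → 25.62%.

25.6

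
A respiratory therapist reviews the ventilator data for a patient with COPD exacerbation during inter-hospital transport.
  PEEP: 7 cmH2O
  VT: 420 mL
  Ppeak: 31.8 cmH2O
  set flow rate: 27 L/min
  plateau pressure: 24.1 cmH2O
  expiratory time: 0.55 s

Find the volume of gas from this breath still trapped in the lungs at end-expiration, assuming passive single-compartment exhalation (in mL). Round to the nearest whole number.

113

Flow: 27 L/min ÷ 60 = 0.45 L/s.
R = (PIP − Pplat)/V̇ = (31.8 − 24.1) / 0.45 = 7.7/0.45 = 17.111 cmH2O·s/L.
C = Vt/(Pplat − PEEP) = 420.0 / (24.1 − 7) = 420.0/17.1 = 24.561 mL/cmH2O.
τ = R × C = 17.111 × 0.02456 L/cmH2O = 0.4202 s.
Fraction remaining = e^(−Te/τ) = e^(−0.55/0.4202) = 0.2701.
Trapped volume = 420.0 × 0.2701 = 113.44 mL.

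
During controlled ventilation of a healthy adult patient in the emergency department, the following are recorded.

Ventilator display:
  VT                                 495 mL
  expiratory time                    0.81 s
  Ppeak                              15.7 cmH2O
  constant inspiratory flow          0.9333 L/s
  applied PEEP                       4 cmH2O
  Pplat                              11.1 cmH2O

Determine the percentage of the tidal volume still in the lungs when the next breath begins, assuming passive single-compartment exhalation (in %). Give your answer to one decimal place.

9.5

R = (PIP − Pplat)/V̇ = (15.7 − 11.1) / 0.9333 = 4.6/0.9333 = 4.929 cmH2O·s/L.
C = Vt/(Pplat − PEEP) = 495.0 / (11.1 − 4) = 495.0/7.1 = 69.718 mL/cmH2O.
τ = R × C = 4.929 × 0.06972 L/cmH2O = 0.3436 s.
Fraction remaining at end-expiration = e^(−Te/τ) = e^(−0.81/0.3436) = 0.09467 → 9.467%.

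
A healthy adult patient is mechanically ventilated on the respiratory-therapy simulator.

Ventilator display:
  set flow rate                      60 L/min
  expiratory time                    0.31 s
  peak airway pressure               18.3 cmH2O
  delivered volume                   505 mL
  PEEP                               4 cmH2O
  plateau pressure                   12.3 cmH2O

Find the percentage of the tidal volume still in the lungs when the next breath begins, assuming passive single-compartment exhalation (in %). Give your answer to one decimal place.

Flow: 60 L/min ÷ 60 = 1 L/s.
R = (PIP − Pplat)/V̇ = (18.3 − 12.3) / 1 = 6.0/1 = 6.0 cmH2O·s/L.
C = Vt/(Pplat − PEEP) = 505.0 / (12.3 − 4) = 505.0/8.3 = 60.843 mL/cmH2O.
τ = R × C = 6.0 × 0.06084 L/cmH2O = 0.365 s.
Fraction remaining at end-expiration = e^(−Te/τ) = e^(−0.31/0.365) = 0.4277 → 42.77%.

42.8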